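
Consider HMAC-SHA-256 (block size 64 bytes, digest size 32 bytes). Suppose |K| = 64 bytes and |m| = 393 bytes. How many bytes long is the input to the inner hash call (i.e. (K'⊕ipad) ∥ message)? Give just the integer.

Key is 64 ≤ 64 bytes, zero-padded: |K'| = 64.
Inner input = (K'⊕ipad) ∥ m → 64 + 393 = 457 bytes.

457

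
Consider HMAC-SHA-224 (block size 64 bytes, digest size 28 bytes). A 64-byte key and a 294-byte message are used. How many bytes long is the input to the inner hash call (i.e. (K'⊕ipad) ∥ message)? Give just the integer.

Key is 64 ≤ 64 bytes, zero-padded: |K'| = 64.
Inner input = (K'⊕ipad) ∥ m → 64 + 294 = 358 bytes.

358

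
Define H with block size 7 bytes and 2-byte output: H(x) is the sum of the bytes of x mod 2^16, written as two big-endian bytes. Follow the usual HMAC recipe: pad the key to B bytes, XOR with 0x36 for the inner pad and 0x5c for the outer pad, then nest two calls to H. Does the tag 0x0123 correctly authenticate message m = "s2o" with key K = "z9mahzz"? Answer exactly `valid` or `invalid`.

invalid

Key "z9mahzz" = 7a 39 6d 61 68 7a 7a is exactly B = 7 bytes: K' = 7a 39 6d 61 68 7a 7a.
K' ⊕ ipad = 4c 0f 5b 57 5e 4c 4c; K' ⊕ opad = 26 65 31 3d 34 26 26.
Inner hash: sum = 76+15+91+87+94+76+76+115+50+111 = 791 → 03 17.
Outer hash (recomputed tag): sum = 38+101+49+61+52+38+38+3+23 = 403 → 01 93.
Recomputed tag = 0193; claimed = 0123 → mismatch.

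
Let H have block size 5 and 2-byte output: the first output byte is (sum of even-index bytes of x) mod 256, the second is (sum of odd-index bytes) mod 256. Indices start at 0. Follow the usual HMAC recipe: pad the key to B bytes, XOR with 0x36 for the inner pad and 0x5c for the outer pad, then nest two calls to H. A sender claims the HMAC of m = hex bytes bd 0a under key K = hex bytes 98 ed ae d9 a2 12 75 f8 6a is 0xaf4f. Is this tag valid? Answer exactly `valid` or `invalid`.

Key hex bytes 98 ed ae d9 a2 12 75 f8 6a is 9 bytes > B = 5, so hash it first: H(key) = c7 d0, then zero-pad to 5 bytes: K' = c7 d0 00 00 00.
K' ⊕ ipad = f1 e6 36 36 36; K' ⊕ opad = 9b 8c 5c 5c 5c.
Inner hash: even-index sum = 359 mod 256 = 103; odd-index sum = 473 mod 256 = 217 → 67 d9.
Outer hash (recomputed tag): even-index sum = 556 mod 256 = 44; odd-index sum = 335 mod 256 = 79 → 2c 4f.
Recomputed tag = 2c4f; claimed = af4f → mismatch.

invalid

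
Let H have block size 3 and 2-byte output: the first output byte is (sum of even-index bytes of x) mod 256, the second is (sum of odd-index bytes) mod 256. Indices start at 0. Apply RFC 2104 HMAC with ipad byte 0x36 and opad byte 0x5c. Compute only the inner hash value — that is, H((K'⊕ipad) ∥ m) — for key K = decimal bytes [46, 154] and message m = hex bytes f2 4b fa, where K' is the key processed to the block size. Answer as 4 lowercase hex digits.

9998

Key decimal bytes [46, 154] = 2e 9a is 2 bytes ≤ B = 3; zero-pad to 3 bytes: K' = 2e 9a 00.
K' ⊕ ipad = 18 ac 36.
Inner input = 18 ac 36 ∥ f2 4b fa.
Inner hash: even-index sum = 153 mod 256 = 153; odd-index sum = 664 mod 256 = 152 → 99 98.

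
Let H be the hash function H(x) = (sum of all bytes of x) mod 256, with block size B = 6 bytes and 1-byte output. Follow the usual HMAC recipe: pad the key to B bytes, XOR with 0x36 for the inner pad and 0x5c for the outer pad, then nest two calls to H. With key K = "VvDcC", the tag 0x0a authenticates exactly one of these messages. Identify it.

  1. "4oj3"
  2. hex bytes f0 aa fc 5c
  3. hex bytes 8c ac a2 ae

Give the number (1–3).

Key "VvDcC" = 56 76 44 63 43 is 5 bytes ≤ B = 6; zero-pad to 6 bytes: K' = 56 76 44 63 43 00.
K' ⊕ ipad = 60 40 72 55 75 36; K' ⊕ opad = 0a 2a 18 3f 1f 5c.
m1: inner = H(60 40 72 55 75 36 34 6f 6a 33) = 52; tag = H(0a 2a 18 3f 1f 5c 52) = 58
m2: inner = H(60 40 72 55 75 36 f0 aa fc 5c) = 04; tag = H(0a 2a 18 3f 1f 5c 04) = 0a ← matches
m3: inner = H(60 40 72 55 75 36 8c ac a2 ae) = 9a; tag = H(0a 2a 18 3f 1f 5c 9a) = a0

2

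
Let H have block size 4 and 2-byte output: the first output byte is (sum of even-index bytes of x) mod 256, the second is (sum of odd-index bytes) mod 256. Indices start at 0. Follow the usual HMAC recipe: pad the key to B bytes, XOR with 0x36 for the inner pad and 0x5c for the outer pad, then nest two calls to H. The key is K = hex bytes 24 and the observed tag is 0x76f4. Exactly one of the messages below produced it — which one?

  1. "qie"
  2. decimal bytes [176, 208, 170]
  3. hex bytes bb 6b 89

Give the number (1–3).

2

Key hex bytes 24 is 1 byte ≤ B = 4; zero-pad to 4 bytes: K' = 24 00 00 00.
K' ⊕ ipad = 12 36 36 36; K' ⊕ opad = 78 5c 5c 5c.
m1: inner = H(12 36 36 36 71 69 65) = 1e d5; tag = H(78 5c 5c 5c 1e d5) = f28d
m2: inner = H(12 36 36 36 b0 d0 aa) = a2 3c; tag = H(78 5c 5c 5c a2 3c) = 76f4 ← matches
m3: inner = H(12 36 36 36 bb 6b 89) = 8c d7; tag = H(78 5c 5c 5c 8c d7) = 608f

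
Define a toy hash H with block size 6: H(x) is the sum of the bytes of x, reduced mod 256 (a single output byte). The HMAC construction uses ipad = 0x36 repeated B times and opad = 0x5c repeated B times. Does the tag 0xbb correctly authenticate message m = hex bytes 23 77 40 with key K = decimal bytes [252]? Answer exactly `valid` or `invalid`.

Key decimal bytes [252] = fc is 1 byte ≤ B = 6; zero-pad to 6 bytes: K' = fc 00 00 00 00 00.
K' ⊕ ipad = ca 36 36 36 36 36; K' ⊕ opad = a0 5c 5c 5c 5c 5c.
Inner hash: sum = 202+54+54+54+54+54+35+119+64 = 690; mod 256 = 178 → b2.
Outer hash (recomputed tag): sum = 160+92+92+92+92+92+178 = 798; mod 256 = 30 → 1e.
Recomputed tag = 1e; claimed = bb → mismatch.

invalid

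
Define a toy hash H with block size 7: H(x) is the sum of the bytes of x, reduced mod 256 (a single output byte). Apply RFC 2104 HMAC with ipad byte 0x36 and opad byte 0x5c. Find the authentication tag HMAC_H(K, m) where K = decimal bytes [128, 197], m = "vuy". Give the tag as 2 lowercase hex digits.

Key decimal bytes [128, 197] = 80 c5 is 2 bytes ≤ B = 7; zero-pad to 7 bytes: K' = 80 c5 00 00 00 00 00.
K' ⊕ ipad = b6 f3 36 36 36 36 36.  K' ⊕ opad = dc 99 5c 5c 5c 5c 5c.
Inner input = (K'⊕ipad) ∥ m = b6 f3 36 36 36 36 36 ∥ 76 75 79.
Inner hash: sum = 182+243+54+54+54+54+54+118+117+121 = 1051; mod 256 = 27 → 1b.
Outer input = (K'⊕opad) ∥ inner = dc 99 5c 5c 5c 5c 5c ∥ 1b.
Outer hash (tag): sum = 220+153+92+92+92+92+92+27 = 860; mod 256 = 92 → 5c.

5c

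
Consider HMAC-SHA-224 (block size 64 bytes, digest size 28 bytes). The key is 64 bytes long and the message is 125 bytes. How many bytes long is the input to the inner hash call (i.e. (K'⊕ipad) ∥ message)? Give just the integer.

Key is 64 ≤ 64 bytes, zero-padded: |K'| = 64.
Inner input = (K'⊕ipad) ∥ m → 64 + 125 = 189 bytes.

189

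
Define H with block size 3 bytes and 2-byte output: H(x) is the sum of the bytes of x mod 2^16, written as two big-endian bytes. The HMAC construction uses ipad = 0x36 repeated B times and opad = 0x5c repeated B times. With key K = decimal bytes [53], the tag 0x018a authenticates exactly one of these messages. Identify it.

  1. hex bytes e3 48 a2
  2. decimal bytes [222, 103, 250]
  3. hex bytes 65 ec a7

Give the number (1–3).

Key decimal bytes [53] = 35 is 1 byte ≤ B = 3; zero-pad to 3 bytes: K' = 35 00 00.
K' ⊕ ipad = 03 36 36; K' ⊕ opad = 69 5c 5c.
m1: inner = H(03 36 36 e3 48 a2) = 02 3c; tag = H(69 5c 5c 02 3c) = 015f
m2: inner = H(03 36 36 de 67 fa) = 02 ae; tag = H(69 5c 5c 02 ae) = 01d1
m3: inner = H(03 36 36 65 ec a7) = 02 67; tag = H(69 5c 5c 02 67) = 018a ← matches

3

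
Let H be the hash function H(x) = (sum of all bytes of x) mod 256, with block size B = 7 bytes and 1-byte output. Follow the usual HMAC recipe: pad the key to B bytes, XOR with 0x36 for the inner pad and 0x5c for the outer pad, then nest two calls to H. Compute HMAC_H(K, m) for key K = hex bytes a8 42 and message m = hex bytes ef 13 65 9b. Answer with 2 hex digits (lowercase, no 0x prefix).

00

Key hex bytes a8 42 is 2 bytes ≤ B = 7; zero-pad to 7 bytes: K' = a8 42 00 00 00 00 00.
K' ⊕ ipad = 9e 74 36 36 36 36 36.  K' ⊕ opad = f4 1e 5c 5c 5c 5c 5c.
Inner input = (K'⊕ipad) ∥ m = 9e 74 36 36 36 36 36 ∥ ef 13 65 9b.
Inner hash: sum = 158+116+54+54+54+54+54+239+19+101+155 = 1058; mod 256 = 34 → 22.
Outer input = (K'⊕opad) ∥ inner = f4 1e 5c 5c 5c 5c 5c ∥ 22.
Outer hash (tag): sum = 244+30+92+92+92+92+92+34 = 768; mod 256 = 0 → 00.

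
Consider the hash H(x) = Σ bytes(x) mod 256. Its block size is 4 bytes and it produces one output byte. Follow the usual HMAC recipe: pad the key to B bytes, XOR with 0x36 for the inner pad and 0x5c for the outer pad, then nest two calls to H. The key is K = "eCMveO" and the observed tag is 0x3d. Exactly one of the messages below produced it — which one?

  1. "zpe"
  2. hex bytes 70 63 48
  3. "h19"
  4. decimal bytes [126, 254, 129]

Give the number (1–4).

2

Key "eCMveO" = 65 43 4d 76 65 4f is 6 bytes > B = 4, so hash it first: H(key) = 1f, then zero-pad to 4 bytes: K' = 1f 00 00 00.
K' ⊕ ipad = 29 36 36 36; K' ⊕ opad = 43 5c 5c 5c.
m1: inner = H(29 36 36 36 7a 70 65) = 1a; tag = H(43 5c 5c 5c 1a) = 71
m2: inner = H(29 36 36 36 70 63 48) = e6; tag = H(43 5c 5c 5c e6) = 3d ← matches
m3: inner = H(29 36 36 36 68 31 39) = 9d; tag = H(43 5c 5c 5c 9d) = f4
m4: inner = H(29 36 36 36 7e fe 81) = c8; tag = H(43 5c 5c 5c c8) = 1f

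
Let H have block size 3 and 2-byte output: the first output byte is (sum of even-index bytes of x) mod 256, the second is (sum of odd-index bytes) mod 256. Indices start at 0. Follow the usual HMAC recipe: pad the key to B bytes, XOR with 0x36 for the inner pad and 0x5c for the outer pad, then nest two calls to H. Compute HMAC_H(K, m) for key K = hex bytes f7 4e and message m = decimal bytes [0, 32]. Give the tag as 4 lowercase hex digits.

7f29

Key hex bytes f7 4e is 2 bytes ≤ B = 3; zero-pad to 3 bytes: K' = f7 4e 00.
K' ⊕ ipad = c1 78 36.  K' ⊕ opad = ab 12 5c.
Inner input = (K'⊕ipad) ∥ m = c1 78 36 ∥ 00 20.
Inner hash: even-index sum = 279 mod 256 = 23; odd-index sum = 120 mod 256 = 120 → 17 78.
Outer input = (K'⊕opad) ∥ inner = ab 12 5c ∥ 17 78.
Outer hash (tag): even-index sum = 383 mod 256 = 127; odd-index sum = 41 mod 256 = 41 → 7f 29.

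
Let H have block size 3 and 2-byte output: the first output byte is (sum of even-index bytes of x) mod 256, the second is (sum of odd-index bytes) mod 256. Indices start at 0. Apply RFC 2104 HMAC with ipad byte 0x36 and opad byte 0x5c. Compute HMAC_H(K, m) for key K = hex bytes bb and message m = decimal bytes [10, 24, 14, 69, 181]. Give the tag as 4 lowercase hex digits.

Key hex bytes bb is 1 byte ≤ B = 3; zero-pad to 3 bytes: K' = bb 00 00.
K' ⊕ ipad = 8d 36 36.  K' ⊕ opad = e7 5c 5c.
Inner input = (K'⊕ipad) ∥ m = 8d 36 36 ∥ 0a 18 0e 45 b5.
Inner hash: even-index sum = 288 mod 256 = 32; odd-index sum = 259 mod 256 = 3 → 20 03.
Outer input = (K'⊕opad) ∥ inner = e7 5c 5c ∥ 20 03.
Outer hash (tag): even-index sum = 326 mod 256 = 70; odd-index sum = 124 mod 256 = 124 → 46 7c.

467c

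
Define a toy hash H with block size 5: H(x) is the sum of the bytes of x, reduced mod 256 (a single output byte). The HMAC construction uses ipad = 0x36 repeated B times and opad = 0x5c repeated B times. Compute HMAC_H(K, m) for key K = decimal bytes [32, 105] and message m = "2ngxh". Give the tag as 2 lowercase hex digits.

Key decimal bytes [32, 105] = 20 69 is 2 bytes ≤ B = 5; zero-pad to 5 bytes: K' = 20 69 00 00 00.
K' ⊕ ipad = 16 5f 36 36 36.  K' ⊕ opad = 7c 35 5c 5c 5c.
Inner input = (K'⊕ipad) ∥ m = 16 5f 36 36 36 ∥ 32 6e 67 78 68.
Inner hash: sum = 22+95+54+54+54+50+110+103+120+104 = 766; mod 256 = 254 → fe.
Outer input = (K'⊕opad) ∥ inner = 7c 35 5c 5c 5c ∥ fe.
Outer hash (tag): sum = 124+53+92+92+92+254 = 707; mod 256 = 195 → c3.

c3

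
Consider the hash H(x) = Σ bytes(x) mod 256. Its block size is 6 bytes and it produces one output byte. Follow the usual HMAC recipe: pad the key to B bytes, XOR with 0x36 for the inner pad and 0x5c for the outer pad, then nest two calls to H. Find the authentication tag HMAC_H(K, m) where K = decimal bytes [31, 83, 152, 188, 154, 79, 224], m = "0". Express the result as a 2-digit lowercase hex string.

Key decimal bytes [31, 83, 152, 188, 154, 79, 224] = 1f 53 98 bc 9a 4f e0 is 7 bytes > B = 6, so hash it first: H(key) = 8f, then zero-pad to 6 bytes: K' = 8f 00 00 00 00 00.
K' ⊕ ipad = b9 36 36 36 36 36.  K' ⊕ opad = d3 5c 5c 5c 5c 5c.
Inner input = (K'⊕ipad) ∥ m = b9 36 36 36 36 36 ∥ 30.
Inner hash: sum = 185+54+54+54+54+54+48 = 503; mod 256 = 247 → f7.
Outer input = (K'⊕opad) ∥ inner = d3 5c 5c 5c 5c 5c ∥ f7.
Outer hash (tag): sum = 211+92+92+92+92+92+247 = 918; mod 256 = 150 → 96.

96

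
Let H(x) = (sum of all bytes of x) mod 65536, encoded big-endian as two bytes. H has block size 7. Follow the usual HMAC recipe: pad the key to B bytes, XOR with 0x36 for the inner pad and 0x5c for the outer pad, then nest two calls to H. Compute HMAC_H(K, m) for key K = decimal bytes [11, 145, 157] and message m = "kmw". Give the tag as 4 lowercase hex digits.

Key decimal bytes [11, 145, 157] = 0b 91 9d is 3 bytes ≤ B = 7; zero-pad to 7 bytes: K' = 0b 91 9d 00 00 00 00.
K' ⊕ ipad = 3d a7 ab 36 36 36 36.  K' ⊕ opad = 57 cd c1 5c 5c 5c 5c.
Inner input = (K'⊕ipad) ∥ m = 3d a7 ab 36 36 36 36 ∥ 6b 6d 77.
Inner hash: sum = 61+167+171+54+54+54+54+107+109+119 = 950 → 03 b6.
Outer input = (K'⊕opad) ∥ inner = 57 cd c1 5c 5c 5c 5c ∥ 03 b6.
Outer hash (tag): sum = 87+205+193+92+92+92+92+3+182 = 1038 → 04 0e.

040e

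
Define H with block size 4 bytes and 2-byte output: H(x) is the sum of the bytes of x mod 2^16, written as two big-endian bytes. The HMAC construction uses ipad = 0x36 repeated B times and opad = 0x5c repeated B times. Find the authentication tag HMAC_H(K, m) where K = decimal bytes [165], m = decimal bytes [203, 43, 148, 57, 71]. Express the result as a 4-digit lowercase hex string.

Key decimal bytes [165] = a5 is 1 byte ≤ B = 4; zero-pad to 4 bytes: K' = a5 00 00 00.
K' ⊕ ipad = 93 36 36 36.  K' ⊕ opad = f9 5c 5c 5c.
Inner input = (K'⊕ipad) ∥ m = 93 36 36 36 ∥ cb 2b 94 39 47.
Inner hash: sum = 147+54+54+54+203+43+148+57+71 = 831 → 03 3f.
Outer input = (K'⊕opad) ∥ inner = f9 5c 5c 5c ∥ 03 3f.
Outer hash (tag): sum = 249+92+92+92+3+63 = 591 → 02 4f.

024f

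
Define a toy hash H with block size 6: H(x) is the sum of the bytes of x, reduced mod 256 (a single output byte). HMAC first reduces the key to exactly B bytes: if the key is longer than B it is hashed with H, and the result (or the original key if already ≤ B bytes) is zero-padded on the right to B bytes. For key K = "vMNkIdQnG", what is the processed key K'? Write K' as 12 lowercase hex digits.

|K| = 9 > B = 6, so first hash the key.
H(K): sum = 118+77+78+107+73+100+81+110+71 = 815; mod 256 = 47 → 2f.
Zero-pad H(K) = 2f to 6 bytes: K' = 2f 00 00 00 00 00.

2f0000000000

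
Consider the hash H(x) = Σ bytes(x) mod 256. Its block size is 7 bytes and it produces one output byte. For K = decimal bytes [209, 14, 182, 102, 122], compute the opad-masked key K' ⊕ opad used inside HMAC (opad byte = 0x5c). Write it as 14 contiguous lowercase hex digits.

Key decimal bytes [209, 14, 182, 102, 122] = d1 0e b6 66 7a is 5 bytes ≤ B = 7; zero-pad to 7 bytes: K' = d1 0e b6 66 7a 00 00.
XOR each byte with 0x5c: d1⊕5c=8d, 0e⊕5c=52, b6⊕5c=ea, 66⊕5c=3a, 7a⊕5c=26, 00⊕5c=5c, 00⊕5c=5c.

8d52ea3a265c5c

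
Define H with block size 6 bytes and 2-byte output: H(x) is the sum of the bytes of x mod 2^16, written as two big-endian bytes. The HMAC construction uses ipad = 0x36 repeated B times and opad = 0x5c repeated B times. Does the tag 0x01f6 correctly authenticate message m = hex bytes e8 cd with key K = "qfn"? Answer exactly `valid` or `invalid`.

valid

Key "qfn" = 71 66 6e is 3 bytes ≤ B = 6; zero-pad to 6 bytes: K' = 71 66 6e 00 00 00.
K' ⊕ ipad = 47 50 58 36 36 36; K' ⊕ opad = 2d 3a 32 5c 5c 5c.
Inner hash: sum = 71+80+88+54+54+54+232+205 = 838 → 03 46.
Outer hash (recomputed tag): sum = 45+58+50+92+92+92+3+70 = 502 → 01 f6.
Recomputed tag = 01f6; claimed = 01f6 → match.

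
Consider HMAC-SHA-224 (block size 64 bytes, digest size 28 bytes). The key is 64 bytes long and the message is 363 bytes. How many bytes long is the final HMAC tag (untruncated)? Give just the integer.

28

The tag is one SHA-224 digest: 28 bytes.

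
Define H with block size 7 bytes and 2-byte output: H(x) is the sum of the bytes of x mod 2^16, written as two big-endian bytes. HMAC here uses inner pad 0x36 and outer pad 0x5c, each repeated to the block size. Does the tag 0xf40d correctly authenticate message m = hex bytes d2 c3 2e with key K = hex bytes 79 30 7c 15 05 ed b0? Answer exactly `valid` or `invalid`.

invalid

Key hex bytes 79 30 7c 15 05 ed b0 is exactly B = 7 bytes: K' = 79 30 7c 15 05 ed b0.
K' ⊕ ipad = 4f 06 4a 23 33 db 86; K' ⊕ opad = 25 6c 20 49 59 b1 ec.
Inner hash: sum = 79+6+74+35+51+219+134+210+195+46 = 1049 → 04 19.
Outer hash (recomputed tag): sum = 37+108+32+73+89+177+236+4+25 = 781 → 03 0d.
Recomputed tag = 030d; claimed = f40d → mismatch.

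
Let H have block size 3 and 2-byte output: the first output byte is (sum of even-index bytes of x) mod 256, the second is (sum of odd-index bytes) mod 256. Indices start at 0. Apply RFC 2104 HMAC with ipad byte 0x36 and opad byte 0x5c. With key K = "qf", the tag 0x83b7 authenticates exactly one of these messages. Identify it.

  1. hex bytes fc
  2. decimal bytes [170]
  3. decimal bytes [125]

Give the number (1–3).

2

Key "qf" = 71 66 is 2 bytes ≤ B = 3; zero-pad to 3 bytes: K' = 71 66 00.
K' ⊕ ipad = 47 50 36; K' ⊕ opad = 2d 3a 5c.
m1: inner = H(47 50 36 fc) = 7d 4c; tag = H(2d 3a 5c 7d 4c) = d5b7
m2: inner = H(47 50 36 aa) = 7d fa; tag = H(2d 3a 5c 7d fa) = 83b7 ← matches
m3: inner = H(47 50 36 7d) = 7d cd; tag = H(2d 3a 5c 7d cd) = 56b7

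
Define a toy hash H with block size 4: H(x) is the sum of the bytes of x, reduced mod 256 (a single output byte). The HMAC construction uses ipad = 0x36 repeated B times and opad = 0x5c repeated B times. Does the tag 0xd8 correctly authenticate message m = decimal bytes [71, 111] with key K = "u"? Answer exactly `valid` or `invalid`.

Key "u" = 75 is 1 byte ≤ B = 4; zero-pad to 4 bytes: K' = 75 00 00 00.
K' ⊕ ipad = 43 36 36 36; K' ⊕ opad = 29 5c 5c 5c.
Inner hash: sum = 67+54+54+54+71+111 = 411; mod 256 = 155 → 9b.
Outer hash (recomputed tag): sum = 41+92+92+92+155 = 472; mod 256 = 216 → d8.
Recomputed tag = d8; claimed = d8 → match.

valid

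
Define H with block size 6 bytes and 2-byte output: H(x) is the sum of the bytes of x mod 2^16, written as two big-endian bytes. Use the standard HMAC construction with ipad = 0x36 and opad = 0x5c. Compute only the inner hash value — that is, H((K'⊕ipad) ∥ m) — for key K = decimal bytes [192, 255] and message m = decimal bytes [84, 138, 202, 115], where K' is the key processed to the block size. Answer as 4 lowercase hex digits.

Key decimal bytes [192, 255] = c0 ff is 2 bytes ≤ B = 6; zero-pad to 6 bytes: K' = c0 ff 00 00 00 00.
K' ⊕ ipad = f6 c9 36 36 36 36.
Inner input = f6 c9 36 36 36 36 ∥ 54 8a ca 73.
Inner hash: sum = 246+201+54+54+54+54+84+138+202+115 = 1202 → 04 b2.

04b2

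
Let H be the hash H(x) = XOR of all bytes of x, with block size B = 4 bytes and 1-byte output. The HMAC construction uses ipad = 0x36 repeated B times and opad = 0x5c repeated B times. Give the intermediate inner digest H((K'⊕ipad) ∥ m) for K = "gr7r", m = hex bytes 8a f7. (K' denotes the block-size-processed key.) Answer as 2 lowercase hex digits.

2d

Key "gr7r" = 67 72 37 72 is exactly B = 4 bytes: K' = 67 72 37 72.
K' ⊕ ipad = 51 44 01 44.
Inner input = 51 44 01 44 ∥ 8a f7.
Inner hash: XOR 51⊕44⊕01⊕44⊕8a⊕f7 = 2d.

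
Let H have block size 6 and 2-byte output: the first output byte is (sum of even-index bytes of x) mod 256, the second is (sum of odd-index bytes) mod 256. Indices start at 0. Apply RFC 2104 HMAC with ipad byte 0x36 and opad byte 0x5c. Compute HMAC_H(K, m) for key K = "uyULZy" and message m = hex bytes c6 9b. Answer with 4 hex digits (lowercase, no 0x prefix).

100d

Key "uyULZy" = 75 79 55 4c 5a 79 is exactly B = 6 bytes: K' = 75 79 55 4c 5a 79.
K' ⊕ ipad = 43 4f 63 7a 6c 4f.  K' ⊕ opad = 29 25 09 10 06 25.
Inner input = (K'⊕ipad) ∥ m = 43 4f 63 7a 6c 4f ∥ c6 9b.
Inner hash: even-index sum = 472 mod 256 = 216; odd-index sum = 435 mod 256 = 179 → d8 b3.
Outer input = (K'⊕opad) ∥ inner = 29 25 09 10 06 25 ∥ d8 b3.
Outer hash (tag): even-index sum = 272 mod 256 = 16; odd-index sum = 269 mod 256 = 13 → 10 0d.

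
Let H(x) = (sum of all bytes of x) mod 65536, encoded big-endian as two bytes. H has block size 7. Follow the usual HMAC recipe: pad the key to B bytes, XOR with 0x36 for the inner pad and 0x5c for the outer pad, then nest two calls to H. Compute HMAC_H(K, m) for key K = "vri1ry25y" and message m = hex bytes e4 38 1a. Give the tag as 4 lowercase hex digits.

Key "vri1ry25y" = 76 72 69 31 72 79 32 35 79 is 9 bytes > B = 7, so hash it first: H(key) = 03 4d, then zero-pad to 7 bytes: K' = 03 4d 00 00 00 00 00.
K' ⊕ ipad = 35 7b 36 36 36 36 36.  K' ⊕ opad = 5f 11 5c 5c 5c 5c 5c.
Inner input = (K'⊕ipad) ∥ m = 35 7b 36 36 36 36 36 ∥ e4 38 1a.
Inner hash: sum = 53+123+54+54+54+54+54+228+56+26 = 756 → 02 f4.
Outer input = (K'⊕opad) ∥ inner = 5f 11 5c 5c 5c 5c 5c ∥ 02 f4.
Outer hash (tag): sum = 95+17+92+92+92+92+92+2+244 = 818 → 03 32.

0332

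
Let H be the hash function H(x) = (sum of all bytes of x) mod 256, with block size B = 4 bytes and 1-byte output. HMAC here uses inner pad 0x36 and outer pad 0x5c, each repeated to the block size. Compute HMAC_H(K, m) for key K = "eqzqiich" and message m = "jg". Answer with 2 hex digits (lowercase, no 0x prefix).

f1

Key "eqzqiich" = 65 71 7a 71 69 69 63 68 is 8 bytes > B = 4, so hash it first: H(key) = 5e, then zero-pad to 4 bytes: K' = 5e 00 00 00.
K' ⊕ ipad = 68 36 36 36.  K' ⊕ opad = 02 5c 5c 5c.
Inner input = (K'⊕ipad) ∥ m = 68 36 36 36 ∥ 6a 67.
Inner hash: sum = 104+54+54+54+106+103 = 475; mod 256 = 219 → db.
Outer input = (K'⊕opad) ∥ inner = 02 5c 5c 5c ∥ db.
Outer hash (tag): sum = 2+92+92+92+219 = 497; mod 256 = 241 → f1.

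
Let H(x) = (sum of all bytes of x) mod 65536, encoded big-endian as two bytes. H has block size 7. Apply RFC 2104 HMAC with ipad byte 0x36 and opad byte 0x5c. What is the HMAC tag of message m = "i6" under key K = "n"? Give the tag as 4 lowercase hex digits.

0297

Key "n" = 6e is 1 byte ≤ B = 7; zero-pad to 7 bytes: K' = 6e 00 00 00 00 00 00.
K' ⊕ ipad = 58 36 36 36 36 36 36.  K' ⊕ opad = 32 5c 5c 5c 5c 5c 5c.
Inner input = (K'⊕ipad) ∥ m = 58 36 36 36 36 36 36 ∥ 69 36.
Inner hash: sum = 88+54+54+54+54+54+54+105+54 = 571 → 02 3b.
Outer input = (K'⊕opad) ∥ inner = 32 5c 5c 5c 5c 5c 5c ∥ 02 3b.
Outer hash (tag): sum = 50+92+92+92+92+92+92+2+59 = 663 → 02 97.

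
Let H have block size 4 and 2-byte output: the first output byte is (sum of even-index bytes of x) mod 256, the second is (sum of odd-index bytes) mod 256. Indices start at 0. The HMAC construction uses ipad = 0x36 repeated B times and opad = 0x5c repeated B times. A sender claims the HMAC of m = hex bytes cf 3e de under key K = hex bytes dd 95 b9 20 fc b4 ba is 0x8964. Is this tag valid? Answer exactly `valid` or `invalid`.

Key hex bytes dd 95 b9 20 fc b4 ba is 7 bytes > B = 4, so hash it first: H(key) = 4c 69, then zero-pad to 4 bytes: K' = 4c 69 00 00.
K' ⊕ ipad = 7a 5f 36 36; K' ⊕ opad = 10 35 5c 5c.
Inner hash: even-index sum = 605 mod 256 = 93; odd-index sum = 211 mod 256 = 211 → 5d d3.
Outer hash (recomputed tag): even-index sum = 201 mod 256 = 201; odd-index sum = 356 mod 256 = 100 → c9 64.
Recomputed tag = c964; claimed = 8964 → mismatch.

invalid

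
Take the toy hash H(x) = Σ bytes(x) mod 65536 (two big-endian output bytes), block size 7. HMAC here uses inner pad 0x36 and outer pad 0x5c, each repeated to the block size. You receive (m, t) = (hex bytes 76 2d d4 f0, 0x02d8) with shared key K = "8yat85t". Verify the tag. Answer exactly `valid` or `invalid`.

invalid

Key "8yat85t" = 38 79 61 74 38 35 74 is exactly B = 7 bytes: K' = 38 79 61 74 38 35 74.
K' ⊕ ipad = 0e 4f 57 42 0e 03 42; K' ⊕ opad = 64 25 3d 28 64 69 28.
Inner hash: sum = 14+79+87+66+14+3+66+118+45+212+240 = 944 → 03 b0.
Outer hash (recomputed tag): sum = 100+37+61+40+100+105+40+3+176 = 662 → 02 96.
Recomputed tag = 0296; claimed = 02d8 → mismatch.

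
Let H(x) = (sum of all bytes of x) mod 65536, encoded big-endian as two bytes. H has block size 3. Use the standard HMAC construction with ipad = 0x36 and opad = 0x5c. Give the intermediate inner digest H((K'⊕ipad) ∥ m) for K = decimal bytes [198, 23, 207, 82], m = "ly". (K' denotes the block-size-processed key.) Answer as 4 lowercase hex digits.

021a

Key decimal bytes [198, 23, 207, 82] = c6 17 cf 52 is 4 bytes > B = 3, so hash it first: H(key) = 01 fe, then zero-pad to 3 bytes: K' = 01 fe 00.
K' ⊕ ipad = 37 c8 36.
Inner input = 37 c8 36 ∥ 6c 79.
Inner hash: sum = 55+200+54+108+121 = 538 → 02 1a.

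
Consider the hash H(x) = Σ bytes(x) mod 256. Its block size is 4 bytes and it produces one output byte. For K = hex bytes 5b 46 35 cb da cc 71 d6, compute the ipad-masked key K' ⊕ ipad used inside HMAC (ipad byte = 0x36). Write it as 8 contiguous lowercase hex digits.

b8363636

Key hex bytes 5b 46 35 cb da cc 71 d6 is 8 bytes > B = 4, so hash it first: H(key) = 8e, then zero-pad to 4 bytes: K' = 8e 00 00 00.
XOR each byte with 0x36: 8e⊕36=b8, 00⊕36=36, 00⊕36=36, 00⊕36=36.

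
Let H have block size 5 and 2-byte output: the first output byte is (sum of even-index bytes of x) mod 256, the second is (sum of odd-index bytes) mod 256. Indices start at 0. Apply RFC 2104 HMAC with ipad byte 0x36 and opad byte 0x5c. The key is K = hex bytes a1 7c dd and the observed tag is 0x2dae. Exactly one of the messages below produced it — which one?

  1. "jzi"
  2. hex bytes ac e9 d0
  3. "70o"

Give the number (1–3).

Key hex bytes a1 7c dd is 3 bytes ≤ B = 5; zero-pad to 5 bytes: K' = a1 7c dd 00 00.
K' ⊕ ipad = 97 4a eb 36 36; K' ⊕ opad = fd 20 81 5c 5c.
m1: inner = H(97 4a eb 36 36 6a 7a 69) = 32 53; tag = H(fd 20 81 5c 5c 32 53) = 2dae ← matches
m2: inner = H(97 4a eb 36 36 ac e9 d0) = a1 fc; tag = H(fd 20 81 5c 5c a1 fc) = d61d
m3: inner = H(97 4a eb 36 36 37 30 6f) = e8 26; tag = H(fd 20 81 5c 5c e8 26) = 0064

1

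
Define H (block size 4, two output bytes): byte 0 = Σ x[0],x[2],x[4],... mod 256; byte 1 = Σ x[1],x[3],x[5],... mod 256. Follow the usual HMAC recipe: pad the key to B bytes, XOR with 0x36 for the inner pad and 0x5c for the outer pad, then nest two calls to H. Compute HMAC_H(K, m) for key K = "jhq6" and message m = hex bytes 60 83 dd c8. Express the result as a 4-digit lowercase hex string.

4347

Key "jhq6" = 6a 68 71 36 is exactly B = 4 bytes: K' = 6a 68 71 36.
K' ⊕ ipad = 5c 5e 47 00.  K' ⊕ opad = 36 34 2d 6a.
Inner input = (K'⊕ipad) ∥ m = 5c 5e 47 00 ∥ 60 83 dd c8.
Inner hash: even-index sum = 480 mod 256 = 224; odd-index sum = 425 mod 256 = 169 → e0 a9.
Outer input = (K'⊕opad) ∥ inner = 36 34 2d 6a ∥ e0 a9.
Outer hash (tag): even-index sum = 323 mod 256 = 67; odd-index sum = 327 mod 256 = 71 → 43 47.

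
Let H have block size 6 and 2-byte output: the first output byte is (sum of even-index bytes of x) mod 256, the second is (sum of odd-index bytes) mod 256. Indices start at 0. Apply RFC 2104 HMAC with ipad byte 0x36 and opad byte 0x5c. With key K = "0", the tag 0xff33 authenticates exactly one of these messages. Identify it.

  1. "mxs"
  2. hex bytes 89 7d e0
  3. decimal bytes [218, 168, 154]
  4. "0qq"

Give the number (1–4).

2

Key "0" = 30 is 1 byte ≤ B = 6; zero-pad to 6 bytes: K' = 30 00 00 00 00 00.
K' ⊕ ipad = 06 36 36 36 36 36; K' ⊕ opad = 6c 5c 5c 5c 5c 5c.
m1: inner = H(06 36 36 36 36 36 6d 78 73) = 52 1a; tag = H(6c 5c 5c 5c 5c 5c 52 1a) = 762e
m2: inner = H(06 36 36 36 36 36 89 7d e0) = db 1f; tag = H(6c 5c 5c 5c 5c 5c db 1f) = ff33 ← matches
m3: inner = H(06 36 36 36 36 36 da a8 9a) = e6 4a; tag = H(6c 5c 5c 5c 5c 5c e6 4a) = 0a5e
m4: inner = H(06 36 36 36 36 36 30 71 71) = 13 13; tag = H(6c 5c 5c 5c 5c 5c 13 13) = 3727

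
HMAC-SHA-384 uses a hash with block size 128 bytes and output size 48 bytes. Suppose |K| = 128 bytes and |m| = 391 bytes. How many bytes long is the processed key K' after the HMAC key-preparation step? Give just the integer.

128

Key is 128 ≤ 128 bytes, zero-padded: |K'| = 128.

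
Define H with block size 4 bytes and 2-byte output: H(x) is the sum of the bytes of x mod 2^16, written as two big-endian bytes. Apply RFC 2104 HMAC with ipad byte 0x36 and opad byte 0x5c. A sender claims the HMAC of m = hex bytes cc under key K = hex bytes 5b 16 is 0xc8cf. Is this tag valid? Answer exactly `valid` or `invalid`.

invalid

Key hex bytes 5b 16 is 2 bytes ≤ B = 4; zero-pad to 4 bytes: K' = 5b 16 00 00.
K' ⊕ ipad = 6d 20 36 36; K' ⊕ opad = 07 4a 5c 5c.
Inner hash: sum = 109+32+54+54+204 = 453 → 01 c5.
Outer hash (recomputed tag): sum = 7+74+92+92+1+197 = 463 → 01 cf.
Recomputed tag = 01cf; claimed = c8cf → mismatch.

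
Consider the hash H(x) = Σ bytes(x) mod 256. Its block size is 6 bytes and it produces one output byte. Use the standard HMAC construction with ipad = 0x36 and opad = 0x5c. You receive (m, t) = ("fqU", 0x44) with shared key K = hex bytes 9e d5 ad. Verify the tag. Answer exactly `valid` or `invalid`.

valid

Key hex bytes 9e d5 ad is 3 bytes ≤ B = 6; zero-pad to 6 bytes: K' = 9e d5 ad 00 00 00.
K' ⊕ ipad = a8 e3 9b 36 36 36; K' ⊕ opad = c2 89 f1 5c 5c 5c.
Inner hash: sum = 168+227+155+54+54+54+102+113+85 = 1012; mod 256 = 244 → f4.
Outer hash (recomputed tag): sum = 194+137+241+92+92+92+244 = 1092; mod 256 = 68 → 44.
Recomputed tag = 44; claimed = 44 → match.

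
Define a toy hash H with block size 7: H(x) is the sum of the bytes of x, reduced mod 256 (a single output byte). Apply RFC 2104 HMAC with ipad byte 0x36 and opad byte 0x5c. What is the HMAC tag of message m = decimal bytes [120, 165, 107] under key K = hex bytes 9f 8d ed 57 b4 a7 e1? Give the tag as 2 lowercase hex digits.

02

Key hex bytes 9f 8d ed 57 b4 a7 e1 is exactly B = 7 bytes: K' = 9f 8d ed 57 b4 a7 e1.
K' ⊕ ipad = a9 bb db 61 82 91 d7.  K' ⊕ opad = c3 d1 b1 0b e8 fb bd.
Inner input = (K'⊕ipad) ∥ m = a9 bb db 61 82 91 d7 ∥ 78 a5 6b.
Inner hash: sum = 169+187+219+97+130+145+215+120+165+107 = 1554; mod 256 = 18 → 12.
Outer input = (K'⊕opad) ∥ inner = c3 d1 b1 0b e8 fb bd ∥ 12.
Outer hash (tag): sum = 195+209+177+11+232+251+189+18 = 1282; mod 256 = 2 → 02.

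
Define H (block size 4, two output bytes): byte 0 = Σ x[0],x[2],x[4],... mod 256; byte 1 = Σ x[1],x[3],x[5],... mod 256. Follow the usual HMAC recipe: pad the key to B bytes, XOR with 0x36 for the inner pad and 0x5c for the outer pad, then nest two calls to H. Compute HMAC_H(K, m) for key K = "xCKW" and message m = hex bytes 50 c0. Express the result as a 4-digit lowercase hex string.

56c0

Key "xCKW" = 78 43 4b 57 is exactly B = 4 bytes: K' = 78 43 4b 57.
K' ⊕ ipad = 4e 75 7d 61.  K' ⊕ opad = 24 1f 17 0b.
Inner input = (K'⊕ipad) ∥ m = 4e 75 7d 61 ∥ 50 c0.
Inner hash: even-index sum = 283 mod 256 = 27; odd-index sum = 406 mod 256 = 150 → 1b 96.
Outer input = (K'⊕opad) ∥ inner = 24 1f 17 0b ∥ 1b 96.
Outer hash (tag): even-index sum = 86 mod 256 = 86; odd-index sum = 192 mod 256 = 192 → 56 c0.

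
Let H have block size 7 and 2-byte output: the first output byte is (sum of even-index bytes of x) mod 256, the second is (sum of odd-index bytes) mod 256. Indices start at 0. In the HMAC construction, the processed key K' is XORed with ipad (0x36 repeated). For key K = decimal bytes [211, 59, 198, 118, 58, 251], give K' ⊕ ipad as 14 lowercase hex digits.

Key decimal bytes [211, 59, 198, 118, 58, 251] = d3 3b c6 76 3a fb is 6 bytes ≤ B = 7; zero-pad to 7 bytes: K' = d3 3b c6 76 3a fb 00.
XOR each byte with 0x36: d3⊕36=e5, 3b⊕36=0d, c6⊕36=f0, 76⊕36=40, 3a⊕36=0c, fb⊕36=cd, 00⊕36=36.

e50df0400ccd36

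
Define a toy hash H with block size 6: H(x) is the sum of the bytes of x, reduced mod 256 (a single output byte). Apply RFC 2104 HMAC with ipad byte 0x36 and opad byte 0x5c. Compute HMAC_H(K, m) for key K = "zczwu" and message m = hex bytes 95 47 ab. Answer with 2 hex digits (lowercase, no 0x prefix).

69

Key "zczwu" = 7a 63 7a 77 75 is 5 bytes ≤ B = 6; zero-pad to 6 bytes: K' = 7a 63 7a 77 75 00.
K' ⊕ ipad = 4c 55 4c 41 43 36.  K' ⊕ opad = 26 3f 26 2b 29 5c.
Inner input = (K'⊕ipad) ∥ m = 4c 55 4c 41 43 36 ∥ 95 47 ab.
Inner hash: sum = 76+85+76+65+67+54+149+71+171 = 814; mod 256 = 46 → 2e.
Outer input = (K'⊕opad) ∥ inner = 26 3f 26 2b 29 5c ∥ 2e.
Outer hash (tag): sum = 38+63+38+43+41+92+46 = 361; mod 256 = 105 → 69.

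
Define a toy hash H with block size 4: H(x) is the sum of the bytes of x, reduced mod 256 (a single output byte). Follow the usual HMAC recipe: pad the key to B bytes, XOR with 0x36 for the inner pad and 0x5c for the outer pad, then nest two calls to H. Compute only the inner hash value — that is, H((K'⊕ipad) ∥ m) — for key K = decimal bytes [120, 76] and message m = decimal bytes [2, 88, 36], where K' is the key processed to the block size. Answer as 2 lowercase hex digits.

b2

Key decimal bytes [120, 76] = 78 4c is 2 bytes ≤ B = 4; zero-pad to 4 bytes: K' = 78 4c 00 00.
K' ⊕ ipad = 4e 7a 36 36.
Inner input = 4e 7a 36 36 ∥ 02 58 24.
Inner hash: sum = 78+122+54+54+2+88+36 = 434; mod 256 = 178 → b2.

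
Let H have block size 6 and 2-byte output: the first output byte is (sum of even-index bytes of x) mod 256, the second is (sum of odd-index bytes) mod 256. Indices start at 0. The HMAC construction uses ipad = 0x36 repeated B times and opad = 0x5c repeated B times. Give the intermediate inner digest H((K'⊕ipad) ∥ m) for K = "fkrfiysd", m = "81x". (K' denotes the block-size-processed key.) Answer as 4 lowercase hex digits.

9e35

Key "fkrfiysd" = 66 6b 72 66 69 79 73 64 is 8 bytes > B = 6, so hash it first: H(key) = b4 ae, then zero-pad to 6 bytes: K' = b4 ae 00 00 00 00.
K' ⊕ ipad = 82 98 36 36 36 36.
Inner input = 82 98 36 36 36 36 ∥ 38 31 78.
Inner hash: even-index sum = 414 mod 256 = 158; odd-index sum = 309 mod 256 = 53 → 9e 35.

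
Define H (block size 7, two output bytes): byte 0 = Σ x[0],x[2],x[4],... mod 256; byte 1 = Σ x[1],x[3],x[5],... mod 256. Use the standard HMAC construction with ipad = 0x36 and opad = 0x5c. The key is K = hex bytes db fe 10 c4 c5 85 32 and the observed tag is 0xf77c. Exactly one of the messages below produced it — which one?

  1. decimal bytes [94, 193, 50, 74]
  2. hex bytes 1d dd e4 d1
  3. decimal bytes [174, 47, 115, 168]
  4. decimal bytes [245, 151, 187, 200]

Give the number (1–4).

4

Key hex bytes db fe 10 c4 c5 85 32 is exactly B = 7 bytes: K' = db fe 10 c4 c5 85 32.
K' ⊕ ipad = ed c8 26 f2 f3 b3 04; K' ⊕ opad = 87 a2 4c 98 99 d9 6e.
m1: inner = H(ed c8 26 f2 f3 b3 04 5e c1 32 4a) = 15 fd; tag = H(87 a2 4c 98 99 d9 6e 15 fd) = d728
m2: inner = H(ed c8 26 f2 f3 b3 04 1d dd e4 d1) = b8 6e; tag = H(87 a2 4c 98 99 d9 6e b8 6e) = 48cb
m3: inner = H(ed c8 26 f2 f3 b3 04 ae 2f 73 a8) = e1 8e; tag = H(87 a2 4c 98 99 d9 6e e1 8e) = 68f4
m4: inner = H(ed c8 26 f2 f3 b3 04 f5 97 bb c8) = 69 1d; tag = H(87 a2 4c 98 99 d9 6e 69 1d) = f77c ← matches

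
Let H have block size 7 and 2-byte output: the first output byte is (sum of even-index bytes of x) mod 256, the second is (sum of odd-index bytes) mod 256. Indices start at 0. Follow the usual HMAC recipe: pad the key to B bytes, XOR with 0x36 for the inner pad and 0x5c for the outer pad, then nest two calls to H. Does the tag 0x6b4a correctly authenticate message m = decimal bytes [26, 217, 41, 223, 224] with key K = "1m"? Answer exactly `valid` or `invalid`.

valid

Key "1m" = 31 6d is 2 bytes ≤ B = 7; zero-pad to 7 bytes: K' = 31 6d 00 00 00 00 00.
K' ⊕ ipad = 07 5b 36 36 36 36 36; K' ⊕ opad = 6d 31 5c 5c 5c 5c 5c.
Inner hash: even-index sum = 609 mod 256 = 97; odd-index sum = 490 mod 256 = 234 → 61 ea.
Outer hash (recomputed tag): even-index sum = 619 mod 256 = 107; odd-index sum = 330 mod 256 = 74 → 6b 4a.
Recomputed tag = 6b4a; claimed = 6b4a → match.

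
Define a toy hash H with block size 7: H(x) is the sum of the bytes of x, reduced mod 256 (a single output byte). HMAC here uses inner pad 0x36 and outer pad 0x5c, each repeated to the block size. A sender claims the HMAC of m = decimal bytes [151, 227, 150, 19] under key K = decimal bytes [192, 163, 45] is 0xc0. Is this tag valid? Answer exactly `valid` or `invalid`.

Key decimal bytes [192, 163, 45] = c0 a3 2d is 3 bytes ≤ B = 7; zero-pad to 7 bytes: K' = c0 a3 2d 00 00 00 00.
K' ⊕ ipad = f6 95 1b 36 36 36 36; K' ⊕ opad = 9c ff 71 5c 5c 5c 5c.
Inner hash: sum = 246+149+27+54+54+54+54+151+227+150+19 = 1185; mod 256 = 161 → a1.
Outer hash (recomputed tag): sum = 156+255+113+92+92+92+92+161 = 1053; mod 256 = 29 → 1d.
Recomputed tag = 1d; claimed = c0 → mismatch.

invalid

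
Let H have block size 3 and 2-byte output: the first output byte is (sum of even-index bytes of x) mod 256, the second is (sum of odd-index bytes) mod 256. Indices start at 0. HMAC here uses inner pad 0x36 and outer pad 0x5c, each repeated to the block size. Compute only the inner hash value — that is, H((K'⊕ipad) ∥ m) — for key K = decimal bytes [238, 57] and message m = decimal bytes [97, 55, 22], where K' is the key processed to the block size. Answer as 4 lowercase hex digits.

Key decimal bytes [238, 57] = ee 39 is 2 bytes ≤ B = 3; zero-pad to 3 bytes: K' = ee 39 00.
K' ⊕ ipad = d8 0f 36.
Inner input = d8 0f 36 ∥ 61 37 16.
Inner hash: even-index sum = 325 mod 256 = 69; odd-index sum = 134 mod 256 = 134 → 45 86.

4586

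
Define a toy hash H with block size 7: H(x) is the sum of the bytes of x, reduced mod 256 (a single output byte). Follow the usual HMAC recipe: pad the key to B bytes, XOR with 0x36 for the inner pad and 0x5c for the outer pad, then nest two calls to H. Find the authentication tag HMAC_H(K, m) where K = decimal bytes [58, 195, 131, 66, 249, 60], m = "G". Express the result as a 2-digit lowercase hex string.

Key decimal bytes [58, 195, 131, 66, 249, 60] = 3a c3 83 42 f9 3c is 6 bytes ≤ B = 7; zero-pad to 7 bytes: K' = 3a c3 83 42 f9 3c 00.
K' ⊕ ipad = 0c f5 b5 74 cf 0a 36.  K' ⊕ opad = 66 9f df 1e a5 60 5c.
Inner input = (K'⊕ipad) ∥ m = 0c f5 b5 74 cf 0a 36 ∥ 47.
Inner hash: sum = 12+245+181+116+207+10+54+71 = 896; mod 256 = 128 → 80.
Outer input = (K'⊕opad) ∥ inner = 66 9f df 1e a5 60 5c ∥ 80.
Outer hash (tag): sum = 102+159+223+30+165+96+92+128 = 995; mod 256 = 227 → e3.

e3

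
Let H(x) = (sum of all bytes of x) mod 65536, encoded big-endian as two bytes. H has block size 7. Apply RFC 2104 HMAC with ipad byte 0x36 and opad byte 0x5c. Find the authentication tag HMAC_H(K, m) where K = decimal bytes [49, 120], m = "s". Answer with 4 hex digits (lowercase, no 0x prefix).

Key decimal bytes [49, 120] = 31 78 is 2 bytes ≤ B = 7; zero-pad to 7 bytes: K' = 31 78 00 00 00 00 00.
K' ⊕ ipad = 07 4e 36 36 36 36 36.  K' ⊕ opad = 6d 24 5c 5c 5c 5c 5c.
Inner input = (K'⊕ipad) ∥ m = 07 4e 36 36 36 36 36 ∥ 73.
Inner hash: sum = 7+78+54+54+54+54+54+115 = 470 → 01 d6.
Outer input = (K'⊕opad) ∥ inner = 6d 24 5c 5c 5c 5c 5c ∥ 01 d6.
Outer hash (tag): sum = 109+36+92+92+92+92+92+1+214 = 820 → 03 34.

0334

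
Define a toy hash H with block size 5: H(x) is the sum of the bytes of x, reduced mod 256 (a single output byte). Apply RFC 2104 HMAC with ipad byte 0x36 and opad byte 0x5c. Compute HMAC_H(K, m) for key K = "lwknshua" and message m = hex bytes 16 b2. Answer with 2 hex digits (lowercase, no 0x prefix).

9c

Key "lwknshua" = 6c 77 6b 6e 73 68 75 61 is 8 bytes > B = 5, so hash it first: H(key) = 6d, then zero-pad to 5 bytes: K' = 6d 00 00 00 00.
K' ⊕ ipad = 5b 36 36 36 36.  K' ⊕ opad = 31 5c 5c 5c 5c.
Inner input = (K'⊕ipad) ∥ m = 5b 36 36 36 36 ∥ 16 b2.
Inner hash: sum = 91+54+54+54+54+22+178 = 507; mod 256 = 251 → fb.
Outer input = (K'⊕opad) ∥ inner = 31 5c 5c 5c 5c ∥ fb.
Outer hash (tag): sum = 49+92+92+92+92+251 = 668; mod 256 = 156 → 9c.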